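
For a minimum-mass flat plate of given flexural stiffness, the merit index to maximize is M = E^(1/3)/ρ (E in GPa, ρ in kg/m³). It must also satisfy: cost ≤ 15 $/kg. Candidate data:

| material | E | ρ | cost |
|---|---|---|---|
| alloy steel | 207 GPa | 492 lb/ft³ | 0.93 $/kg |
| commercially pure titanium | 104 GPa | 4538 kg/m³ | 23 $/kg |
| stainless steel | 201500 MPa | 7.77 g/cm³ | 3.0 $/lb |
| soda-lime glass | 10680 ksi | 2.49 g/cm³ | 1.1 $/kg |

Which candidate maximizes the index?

Screen on constraints: cost ≤ 15 $/kg. Survivors: alloy steel, stainless steel, soda-lime glass.
Normalizing units and computing the index:
  alloy steel: E = 207.0 GPa, ρ = 7881 kg/m³
  stainless steel: E = 201.5 GPa, ρ = 7770 kg/m³
  soda-lime glass: E = 73.64 GPa, ρ = 2490 kg/m³
  soda-lime glass: M = 1.68×10⁻³
  stainless steel: M = 0.755×10⁻³
  alloy steel: M = 0.751×10⁻³
Soda-lime glass has the largest M.

soda-lime glass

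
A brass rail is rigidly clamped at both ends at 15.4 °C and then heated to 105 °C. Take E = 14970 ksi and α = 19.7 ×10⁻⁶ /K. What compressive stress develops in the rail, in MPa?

182 MPa

E = 14970 ksi = 103.2 GPa.
ΔT = 89.60 K. Constrained thermal stress σ = E·α·ΔT = 103.2×10³ MPa × 19.7×10⁻⁶ × 89.60 = 182 MPa (compressive).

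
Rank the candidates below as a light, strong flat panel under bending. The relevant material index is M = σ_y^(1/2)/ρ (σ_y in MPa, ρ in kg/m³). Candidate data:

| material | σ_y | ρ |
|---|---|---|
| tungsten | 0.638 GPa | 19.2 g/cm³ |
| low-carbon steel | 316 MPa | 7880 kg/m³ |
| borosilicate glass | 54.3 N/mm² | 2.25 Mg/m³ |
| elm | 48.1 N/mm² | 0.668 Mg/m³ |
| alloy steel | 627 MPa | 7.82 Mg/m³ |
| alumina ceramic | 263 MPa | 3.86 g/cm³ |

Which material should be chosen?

elm

After converting to SI:
  tungsten: σ_y = 638.0 MPa, ρ = 19200 kg/m³
  low-carbon steel: σ_y = 316.0 MPa, ρ = 7880 kg/m³
  borosilicate glass: σ_y = 54.30 MPa, ρ = 2250 kg/m³
  elm: σ_y = 48.10 MPa, ρ = 668.0 kg/m³
  alloy steel: σ_y = 627.0 MPa, ρ = 7820 kg/m³
  alumina ceramic: σ_y = 263.0 MPa, ρ = 3860 kg/m³
  elm: M = 10.4×10⁻³
  alumina ceramic: M = 4.20×10⁻³
  borosilicate glass: M = 3.28×10⁻³
  alloy steel: M = 3.20×10⁻³
  low-carbon steel: M = 2.26×10⁻³
  tungsten: M = 1.32×10⁻³
The maximum is for elm.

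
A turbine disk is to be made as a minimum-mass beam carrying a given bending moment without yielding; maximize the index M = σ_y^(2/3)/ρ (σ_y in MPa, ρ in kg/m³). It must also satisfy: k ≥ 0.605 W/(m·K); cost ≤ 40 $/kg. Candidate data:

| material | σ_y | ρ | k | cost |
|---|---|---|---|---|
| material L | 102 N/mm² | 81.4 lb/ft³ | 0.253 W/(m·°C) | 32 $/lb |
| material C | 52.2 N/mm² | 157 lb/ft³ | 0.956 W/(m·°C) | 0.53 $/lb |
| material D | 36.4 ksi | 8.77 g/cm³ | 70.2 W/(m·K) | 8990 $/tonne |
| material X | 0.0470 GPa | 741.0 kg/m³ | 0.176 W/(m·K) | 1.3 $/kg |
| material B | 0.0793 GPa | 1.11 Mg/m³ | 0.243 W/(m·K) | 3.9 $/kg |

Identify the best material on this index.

material C

Screen on constraints: k ≥ 0.605 W/(m·K); cost ≤ 40 $/kg. Survivors: material C, material D.
Normalizing units and computing the index:
  material C: σ_y = 52.20 MPa, ρ = 2515 kg/m³
  material D: σ_y = 251.0 MPa, ρ = 8770 kg/m³
  material C: M = 5.55×10⁻³
  material D: M = 4.54×10⁻³
The maximum is for material C.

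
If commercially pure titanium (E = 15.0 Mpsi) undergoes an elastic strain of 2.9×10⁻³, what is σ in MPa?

300 MPa

E = 15.0 Mpsi = 103.4 GPa.
σ = E·ε = 103400 MPa × 2.9×10⁻³ = 300 MPa.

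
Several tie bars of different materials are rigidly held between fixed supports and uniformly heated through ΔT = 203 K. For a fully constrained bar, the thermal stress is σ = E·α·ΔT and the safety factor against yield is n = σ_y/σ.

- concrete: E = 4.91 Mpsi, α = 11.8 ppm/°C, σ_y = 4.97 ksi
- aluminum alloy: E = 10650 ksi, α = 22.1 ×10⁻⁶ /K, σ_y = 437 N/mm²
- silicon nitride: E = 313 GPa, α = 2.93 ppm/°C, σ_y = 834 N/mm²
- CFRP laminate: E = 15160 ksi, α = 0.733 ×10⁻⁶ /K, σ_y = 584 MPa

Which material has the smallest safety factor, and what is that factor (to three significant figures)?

With everything in SI (GPa, ×10⁻⁶/K, MPa):
  concrete: E = 33.85, α = 11.8, σ_y = 34.27 → σ = 81.1 MPa, n = 0.423
  aluminum alloy: E = 73.43, α = 22.1, σ_y = 437.0 → σ = 329 MPa, n = 1.33
  silicon nitride: E = 313.0, α = 2.93, σ_y = 834.0 → σ = 186 MPa, n = 4.48
  CFRP laminate: E = 104.5, α = 0.733, σ_y = 584.0 → σ = 15.6 MPa, n = 37.5
Smallest n: concrete with n = 0.423.

concrete, n = 0.423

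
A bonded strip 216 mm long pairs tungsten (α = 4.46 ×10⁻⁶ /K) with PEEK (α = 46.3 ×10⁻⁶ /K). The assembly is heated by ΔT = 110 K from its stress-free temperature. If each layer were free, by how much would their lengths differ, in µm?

994 µm

Δα = |4.46 − 46.3|×10⁻⁶/K = 41.8×10⁻⁶/K.
ΔL_mismatch = Δα·L·ΔT = 41.8×10⁻⁶ × 216.0 mm × 110.0 K = 994 µm.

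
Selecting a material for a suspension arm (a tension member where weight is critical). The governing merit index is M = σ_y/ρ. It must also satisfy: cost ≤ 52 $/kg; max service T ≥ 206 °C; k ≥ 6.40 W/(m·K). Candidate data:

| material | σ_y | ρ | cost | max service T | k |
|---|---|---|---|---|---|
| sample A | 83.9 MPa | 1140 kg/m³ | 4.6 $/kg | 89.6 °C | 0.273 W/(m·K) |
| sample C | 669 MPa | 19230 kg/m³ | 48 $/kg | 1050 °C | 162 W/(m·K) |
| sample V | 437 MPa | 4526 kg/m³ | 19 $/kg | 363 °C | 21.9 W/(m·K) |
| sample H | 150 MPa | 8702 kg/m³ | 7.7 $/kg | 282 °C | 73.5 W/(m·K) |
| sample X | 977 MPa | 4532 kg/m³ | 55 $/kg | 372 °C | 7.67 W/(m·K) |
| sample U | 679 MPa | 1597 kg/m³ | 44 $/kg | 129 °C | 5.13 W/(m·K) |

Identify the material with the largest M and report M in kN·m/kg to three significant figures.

sample V, M = 96.6 kN·m/kg

Screen on constraints: cost ≤ 52 $/kg; max service T ≥ 206 °C; k ≥ 6.40 W/(m·K). Survivors: sample C, sample V, sample H.
Evaluate M for each candidate:
  sample V: M = 96.6 kN·m/kg
  sample C: M = 34.8 kN·m/kg
  sample H: M = 17.2 kN·m/kg
Highest index: sample V.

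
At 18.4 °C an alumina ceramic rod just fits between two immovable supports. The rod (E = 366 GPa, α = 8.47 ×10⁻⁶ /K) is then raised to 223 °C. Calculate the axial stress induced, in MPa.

ΔT = 204.6 K. Constrained thermal stress σ = E·α·ΔT = 366.0×10³ MPa × 8.47×10⁻⁶ × 204.6 = 634 MPa (compressive).

634 MPa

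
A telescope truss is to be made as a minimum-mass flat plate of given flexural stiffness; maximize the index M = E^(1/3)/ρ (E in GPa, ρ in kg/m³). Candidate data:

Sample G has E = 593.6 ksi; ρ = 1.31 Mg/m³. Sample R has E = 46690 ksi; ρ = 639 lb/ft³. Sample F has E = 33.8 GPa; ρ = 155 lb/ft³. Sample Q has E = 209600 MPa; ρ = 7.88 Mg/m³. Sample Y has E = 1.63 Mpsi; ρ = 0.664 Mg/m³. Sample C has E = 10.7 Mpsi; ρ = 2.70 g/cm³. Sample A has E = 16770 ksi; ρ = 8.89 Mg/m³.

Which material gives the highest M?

sample Y

Normalizing units and computing the index:
  sample G: E = 4.093 GPa, ρ = 1310 kg/m³
  sample R: E = 321.9 GPa, ρ = 10240 kg/m³
  sample F: E = 33.80 GPa, ρ = 2483 kg/m³
  sample Q: E = 209.6 GPa, ρ = 7880 kg/m³
  sample Y: E = 11.24 GPa, ρ = 664.0 kg/m³
  sample C: E = 73.77 GPa, ρ = 2700 kg/m³
  sample A: E = 115.6 GPa, ρ = 8890 kg/m³
  sample Y: M = 3.37×10⁻³
  sample C: M = 1.55×10⁻³
  sample F: M = 1.30×10⁻³
  sample G: M = 1.22×10⁻³
  sample Q: M = 0.754×10⁻³
  sample R: M = 0.670×10⁻³
  sample A: M = 0.548×10⁻³
Highest index: sample Y.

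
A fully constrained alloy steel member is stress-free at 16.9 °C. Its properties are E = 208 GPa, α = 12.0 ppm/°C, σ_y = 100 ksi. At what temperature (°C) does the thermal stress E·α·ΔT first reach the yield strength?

293 °C

σ_y = 100 ksi = 689.5 MPa.
E·α·ΔT = 689.5 MPa ⇒ ΔT = 689.5 / (208.0×10³ × 12.0×10⁻⁶) = 276.2 K.
T = 16.9 + 276.2 = 293.1 °C.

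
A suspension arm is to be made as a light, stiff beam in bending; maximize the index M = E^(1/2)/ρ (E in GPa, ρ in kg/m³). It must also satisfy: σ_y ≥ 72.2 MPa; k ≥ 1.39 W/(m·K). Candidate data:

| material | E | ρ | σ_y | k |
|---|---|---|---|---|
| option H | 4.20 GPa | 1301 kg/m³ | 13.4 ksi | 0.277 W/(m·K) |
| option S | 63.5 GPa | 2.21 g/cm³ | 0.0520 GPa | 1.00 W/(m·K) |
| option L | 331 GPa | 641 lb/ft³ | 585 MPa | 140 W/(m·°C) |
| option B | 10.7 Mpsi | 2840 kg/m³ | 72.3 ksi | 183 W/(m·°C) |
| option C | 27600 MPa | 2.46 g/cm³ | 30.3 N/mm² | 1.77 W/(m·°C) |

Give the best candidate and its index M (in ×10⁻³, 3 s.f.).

option B, M = 3.02×10⁻³

Screen on constraints: σ_y ≥ 72.2 MPa; k ≥ 1.39 W/(m·K). Survivors: option L, option B.
Normalizing units and computing the index:
  option L: E = 331.0 GPa, ρ = 10270 kg/m³
  option B: E = 73.77 GPa, ρ = 2840 kg/m³
  option B: M = 3.02×10⁻³
  option L: M = 1.77×10⁻³
Highest index: option B.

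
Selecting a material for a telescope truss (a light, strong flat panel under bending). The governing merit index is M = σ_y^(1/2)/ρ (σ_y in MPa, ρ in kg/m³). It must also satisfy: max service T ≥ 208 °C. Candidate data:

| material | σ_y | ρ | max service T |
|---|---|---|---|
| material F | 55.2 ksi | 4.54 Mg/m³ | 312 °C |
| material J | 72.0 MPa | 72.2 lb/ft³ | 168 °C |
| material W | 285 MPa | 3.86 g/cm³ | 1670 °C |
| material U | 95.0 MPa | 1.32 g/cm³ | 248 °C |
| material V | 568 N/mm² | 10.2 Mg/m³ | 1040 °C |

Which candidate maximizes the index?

material U

Screen on constraints: max service T ≥ 208 °C. Survivors: material F, material W, material U, material V.
In SI units:
  material F: σ_y = 380.6 MPa, ρ = 4540 kg/m³
  material W: σ_y = 285.0 MPa, ρ = 3860 kg/m³
  material U: σ_y = 95.00 MPa, ρ = 1320 kg/m³
  material V: σ_y = 568.0 MPa, ρ = 10200 kg/m³
  material U: M = 7.38×10⁻³
  material W: M = 4.37×10⁻³
  material F: M = 4.30×10⁻³
  material V: M = 2.34×10⁻³
Material U ranks first.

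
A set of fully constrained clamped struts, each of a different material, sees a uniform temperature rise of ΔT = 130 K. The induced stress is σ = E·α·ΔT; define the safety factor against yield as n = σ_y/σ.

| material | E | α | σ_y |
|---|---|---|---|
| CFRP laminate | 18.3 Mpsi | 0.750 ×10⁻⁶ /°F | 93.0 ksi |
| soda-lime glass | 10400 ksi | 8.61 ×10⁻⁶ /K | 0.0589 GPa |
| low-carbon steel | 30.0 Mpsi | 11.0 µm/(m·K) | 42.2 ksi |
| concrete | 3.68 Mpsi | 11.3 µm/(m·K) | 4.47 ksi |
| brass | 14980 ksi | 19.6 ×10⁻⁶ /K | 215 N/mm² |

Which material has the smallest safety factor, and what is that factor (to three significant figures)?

soda-lime glass, n = 0.734

With everything in SI (GPa, ×10⁻⁶/K, MPa):
  CFRP laminate: E = 126.2, α = 1.35, σ_y = 641.2 → σ = 22.1 MPa, n = 29.0
  soda-lime glass: E = 71.71, α = 8.61, σ_y = 58.90 → σ = 80.3 MPa, n = 0.734
  low-carbon steel: E = 206.8, α = 11.0, σ_y = 291.0 → σ = 296 MPa, n = 0.984
  concrete: E = 25.37, α = 11.3, σ_y = 30.82 → σ = 37.3 MPa, n = 0.827
  brass: E = 103.3, α = 19.6, σ_y = 215.0 → σ = 263 MPa, n = 0.817
The minimum is soda-lime glass at n = 0.734.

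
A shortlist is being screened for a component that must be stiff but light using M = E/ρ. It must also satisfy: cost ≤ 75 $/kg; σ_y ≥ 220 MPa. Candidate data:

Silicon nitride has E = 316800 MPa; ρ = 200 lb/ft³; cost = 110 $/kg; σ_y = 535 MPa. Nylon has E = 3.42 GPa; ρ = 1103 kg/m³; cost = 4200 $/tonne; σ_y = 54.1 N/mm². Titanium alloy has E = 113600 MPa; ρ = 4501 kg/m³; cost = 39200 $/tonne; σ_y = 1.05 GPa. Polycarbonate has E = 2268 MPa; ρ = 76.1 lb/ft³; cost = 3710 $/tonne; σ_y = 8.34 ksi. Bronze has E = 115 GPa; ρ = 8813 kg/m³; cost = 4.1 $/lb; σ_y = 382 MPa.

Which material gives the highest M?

titanium alloy

Screen on constraints: cost ≤ 75 $/kg; σ_y ≥ 220 MPa. Survivors: titanium alloy, bronze.
After converting to SI:
  titanium alloy: E = 113.6 GPa, ρ = 4501 kg/m³
  bronze: E = 115.0 GPa, ρ = 8813 kg/m³
  titanium alloy: M = 25.2 MN·m/kg
  bronze: M = 13.0 MN·m/kg
Highest index: titanium alloy.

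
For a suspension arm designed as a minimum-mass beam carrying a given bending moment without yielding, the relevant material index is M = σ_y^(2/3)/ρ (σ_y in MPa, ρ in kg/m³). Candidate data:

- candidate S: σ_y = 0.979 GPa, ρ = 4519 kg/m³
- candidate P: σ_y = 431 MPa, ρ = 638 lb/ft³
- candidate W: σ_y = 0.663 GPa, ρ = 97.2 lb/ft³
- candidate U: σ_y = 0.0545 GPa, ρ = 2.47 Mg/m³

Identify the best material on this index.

candidate W

In SI units:
  candidate S: σ_y = 979.0 MPa, ρ = 4519 kg/m³
  candidate P: σ_y = 431.0 MPa, ρ = 10220 kg/m³
  candidate W: σ_y = 663.0 MPa, ρ = 1557 kg/m³
  candidate U: σ_y = 54.50 MPa, ρ = 2470 kg/m³
  candidate W: M = 48.8×10⁻³
  candidate S: M = 21.8×10⁻³
  candidate U: M = 5.82×10⁻³
  candidate P: M = 5.58×10⁻³
Candidate W ranks first.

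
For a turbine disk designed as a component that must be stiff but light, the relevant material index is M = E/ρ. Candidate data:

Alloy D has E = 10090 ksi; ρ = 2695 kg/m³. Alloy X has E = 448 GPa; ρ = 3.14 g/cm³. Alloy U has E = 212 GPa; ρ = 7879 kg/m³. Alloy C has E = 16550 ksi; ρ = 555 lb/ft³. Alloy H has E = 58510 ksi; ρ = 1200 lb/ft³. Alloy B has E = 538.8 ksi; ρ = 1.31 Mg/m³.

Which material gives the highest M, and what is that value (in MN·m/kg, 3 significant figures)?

alloy X, M = 143 MN·m/kg

Putting every candidate on a common basis:
  alloy D: E = 69.57 GPa, ρ = 2695 kg/m³
  alloy X: E = 448.0 GPa, ρ = 3140 kg/m³
  alloy U: E = 212.0 GPa, ρ = 7879 kg/m³
  alloy C: E = 114.1 GPa, ρ = 8890 kg/m³
  alloy H: E = 403.4 GPa, ρ = 19220 kg/m³
  alloy B: E = 3.715 GPa, ρ = 1310 kg/m³
  alloy X: M = 143 MN·m/kg
  alloy U: M = 26.9 MN·m/kg
  alloy D: M = 25.8 MN·m/kg
  alloy H: M = 21.0 MN·m/kg
  alloy C: M = 12.8 MN·m/kg
  alloy B: M = 2.84 MN·m/kg
Alloy X ranks first.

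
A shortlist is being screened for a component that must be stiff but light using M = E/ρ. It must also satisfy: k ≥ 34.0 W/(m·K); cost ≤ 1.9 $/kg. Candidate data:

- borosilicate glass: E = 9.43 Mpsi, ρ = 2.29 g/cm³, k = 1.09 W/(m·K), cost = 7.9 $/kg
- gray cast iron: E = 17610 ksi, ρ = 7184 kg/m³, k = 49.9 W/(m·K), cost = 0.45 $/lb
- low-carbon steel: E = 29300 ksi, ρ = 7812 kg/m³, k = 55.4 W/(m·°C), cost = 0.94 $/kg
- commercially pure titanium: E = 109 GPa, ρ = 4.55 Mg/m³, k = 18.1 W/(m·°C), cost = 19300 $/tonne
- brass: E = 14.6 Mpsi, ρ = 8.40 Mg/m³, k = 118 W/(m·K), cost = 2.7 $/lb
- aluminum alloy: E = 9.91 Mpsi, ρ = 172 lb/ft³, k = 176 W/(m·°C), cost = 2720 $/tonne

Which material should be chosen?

Screen on constraints: k ≥ 34.0 W/(m·K); cost ≤ 1.9 $/kg. Survivors: gray cast iron, low-carbon steel.
In SI units:
  gray cast iron: E = 121.4 GPa, ρ = 7184 kg/m³
  low-carbon steel: E = 202.0 GPa, ρ = 7812 kg/m³
  low-carbon steel: M = 25.9 MN·m/kg
  gray cast iron: M = 16.9 MN·m/kg
Low-carbon steel has the largest M.

low-carbon steel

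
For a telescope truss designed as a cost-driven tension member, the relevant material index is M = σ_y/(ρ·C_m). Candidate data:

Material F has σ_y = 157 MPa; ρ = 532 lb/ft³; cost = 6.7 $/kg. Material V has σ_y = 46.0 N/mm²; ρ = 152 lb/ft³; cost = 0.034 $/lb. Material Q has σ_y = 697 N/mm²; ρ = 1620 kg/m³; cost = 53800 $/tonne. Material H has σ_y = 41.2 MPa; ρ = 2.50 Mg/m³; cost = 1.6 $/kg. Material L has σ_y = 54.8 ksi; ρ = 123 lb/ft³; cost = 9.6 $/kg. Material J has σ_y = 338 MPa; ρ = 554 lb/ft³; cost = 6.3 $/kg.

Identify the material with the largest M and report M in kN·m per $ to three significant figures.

material V, M = 252 kN·m per $

After converting to SI:
  material F: σ_y = 157.0 MPa, ρ = 8522 kg/m³, cost = 6.700 $/kg
  material V: σ_y = 46.00 MPa, ρ = 2435 kg/m³, cost = 0.07496 $/kg
  material Q: σ_y = 697.0 MPa, ρ = 1620 kg/m³, cost = 53.80 $/kg
  material H: σ_y = 41.20 MPa, ρ = 2500 kg/m³, cost = 1.600 $/kg
  material L: σ_y = 377.8 MPa, ρ = 1970 kg/m³, cost = 9.600 $/kg
  material J: σ_y = 338.0 MPa, ρ = 8874 kg/m³, cost = 6.300 $/kg
  material V: M = 252 kN·m per $
  material L: M = 20.0 kN·m per $
  material H: M = 10.3 kN·m per $
  material Q: M = 8.00 kN·m per $
  material J: M = 6.05 kN·m per $
  material F: M = 2.75 kN·m per $
Highest index: material V.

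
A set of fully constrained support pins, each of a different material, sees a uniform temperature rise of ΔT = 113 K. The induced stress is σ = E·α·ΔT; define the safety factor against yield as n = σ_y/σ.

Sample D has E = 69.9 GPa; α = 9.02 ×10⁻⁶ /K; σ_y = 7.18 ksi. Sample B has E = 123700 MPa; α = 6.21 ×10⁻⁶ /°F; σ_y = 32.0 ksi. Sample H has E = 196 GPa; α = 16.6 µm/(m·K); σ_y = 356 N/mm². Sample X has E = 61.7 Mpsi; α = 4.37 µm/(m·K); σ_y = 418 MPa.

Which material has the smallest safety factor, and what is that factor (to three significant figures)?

In consistent units (E in GPa, α in ×10⁻⁶/K, σ_y in MPa):
  sample D: E = 69.90, α = 9.02, σ_y = 49.50 → σ = 71.2 MPa, n = 0.695
  sample B: E = 123.7, α = 11.2, σ_y = 220.6 → σ = 156 MPa, n = 1.41
  sample H: E = 196.0, α = 16.6, σ_y = 356.0 → σ = 368 MPa, n = 0.968
  sample X: E = 425.4, α = 4.37, σ_y = 418.0 → σ = 210 MPa, n = 1.99
Sample D has the lowest safety factor, n = 0.695.

sample D, n = 0.695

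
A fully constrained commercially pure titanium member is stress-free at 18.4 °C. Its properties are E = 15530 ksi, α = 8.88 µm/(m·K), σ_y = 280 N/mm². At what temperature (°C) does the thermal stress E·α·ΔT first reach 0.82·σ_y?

E = 15530 ksi = 107.1 GPa.
σ_y = 280 N/mm² = 280.0 MPa.
E·α·ΔT = 229.6 MPa ⇒ ΔT = 229.6 / (107.1×10³ × 8.88×10⁻⁶) = 241.5 K.
T = 18.4 + 241.5 = 259.9 °C.

260 °C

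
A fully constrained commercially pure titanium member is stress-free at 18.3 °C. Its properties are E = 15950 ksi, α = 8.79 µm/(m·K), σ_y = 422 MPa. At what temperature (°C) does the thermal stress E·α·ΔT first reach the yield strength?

455 °C

E = 15950 ksi = 110.0 GPa.
E·α·ΔT = 422.0 MPa ⇒ ΔT = 422.0 / (110.0×10³ × 8.79×10⁻⁶) = 436.6 K.
T = 18.3 + 436.6 = 454.9 °C.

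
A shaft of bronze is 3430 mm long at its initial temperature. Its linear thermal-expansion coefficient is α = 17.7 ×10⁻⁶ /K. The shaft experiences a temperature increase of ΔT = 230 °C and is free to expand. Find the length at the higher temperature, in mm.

3444.0 mm

ΔL = α·L₀·ΔT = 17.7×10⁻⁶ × 3430 mm × 230.0 K = 14.0 mm.
L = L₀ + ΔL = 3430 + 14.0 = 3444.0 mm.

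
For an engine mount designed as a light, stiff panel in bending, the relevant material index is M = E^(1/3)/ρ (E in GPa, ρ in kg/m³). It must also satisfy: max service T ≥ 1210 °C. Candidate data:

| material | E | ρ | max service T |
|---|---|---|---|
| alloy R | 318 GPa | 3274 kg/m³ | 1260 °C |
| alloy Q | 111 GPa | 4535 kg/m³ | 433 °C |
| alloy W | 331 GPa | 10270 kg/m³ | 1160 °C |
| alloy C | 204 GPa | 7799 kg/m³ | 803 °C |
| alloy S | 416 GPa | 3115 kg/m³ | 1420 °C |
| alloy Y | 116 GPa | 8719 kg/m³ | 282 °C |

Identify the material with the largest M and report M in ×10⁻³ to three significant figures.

Screen on constraints: max service T ≥ 1210 °C. Survivors: alloy R, alloy S.
Computing M directly (units already consistent):
  alloy S: M = 2.40×10⁻³
  alloy R: M = 2.08×10⁻³
Highest index: alloy S.

alloy S, M = 2.40×10⁻³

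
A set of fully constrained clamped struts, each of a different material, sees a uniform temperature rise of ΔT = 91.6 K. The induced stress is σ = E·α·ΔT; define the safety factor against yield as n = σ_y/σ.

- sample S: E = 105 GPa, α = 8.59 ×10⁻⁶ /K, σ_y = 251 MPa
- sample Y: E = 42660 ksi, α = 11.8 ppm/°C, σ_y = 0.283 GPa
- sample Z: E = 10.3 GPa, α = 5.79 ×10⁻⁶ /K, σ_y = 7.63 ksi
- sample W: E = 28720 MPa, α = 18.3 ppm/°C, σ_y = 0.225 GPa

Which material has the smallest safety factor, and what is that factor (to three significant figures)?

In consistent units (E in GPa, α in ×10⁻⁶/K, σ_y in MPa):
  sample S: E = 105.0, α = 8.59, σ_y = 251.0 → σ = 82.6 MPa, n = 3.04
  sample Y: E = 294.1, α = 11.8, σ_y = 283.0 → σ = 318 MPa, n = 0.890
  sample Z: E = 10.30, α = 5.79, σ_y = 52.61 → σ = 5.46 MPa, n = 9.63
  sample W: E = 28.72, α = 18.3, σ_y = 225.0 → σ = 48.1 MPa, n = 4.67
Smallest n: sample Y with n = 0.890.

sample Y, n = 0.890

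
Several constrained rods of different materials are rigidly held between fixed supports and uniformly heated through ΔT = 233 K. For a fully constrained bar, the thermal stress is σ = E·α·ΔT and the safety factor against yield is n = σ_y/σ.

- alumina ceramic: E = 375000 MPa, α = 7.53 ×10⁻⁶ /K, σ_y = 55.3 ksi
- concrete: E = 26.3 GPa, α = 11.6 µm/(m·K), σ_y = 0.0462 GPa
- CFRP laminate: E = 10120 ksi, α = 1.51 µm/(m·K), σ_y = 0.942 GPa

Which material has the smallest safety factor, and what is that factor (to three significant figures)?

Converting E to GPa, α to ×10⁻⁶/K, σ_y to MPa, then σ and n for each:
  alumina ceramic: E = 375.0, α = 7.53, σ_y = 381.3 → σ = 658 MPa, n = 0.580
  concrete: E = 26.30, α = 11.6, σ_y = 46.20 → σ = 71.1 MPa, n = 0.650
  CFRP laminate: E = 69.77, α = 1.51, σ_y = 942.0 → σ = 24.5 MPa, n = 38.4
Smallest n: alumina ceramic with n = 0.580.

alumina ceramic, n = 0.580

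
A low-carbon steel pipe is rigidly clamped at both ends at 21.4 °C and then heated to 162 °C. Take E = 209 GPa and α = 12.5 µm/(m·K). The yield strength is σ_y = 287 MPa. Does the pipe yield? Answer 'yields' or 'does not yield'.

ΔT = 140.6 K. Constrained thermal stress σ = E·α·ΔT = 209.0×10³ MPa × 12.5×10⁻⁶ × 140.6 = 367 MPa (compressive).
Compare to σ_y = 287 MPa: σ ≥ σ_y, so it yields.

yields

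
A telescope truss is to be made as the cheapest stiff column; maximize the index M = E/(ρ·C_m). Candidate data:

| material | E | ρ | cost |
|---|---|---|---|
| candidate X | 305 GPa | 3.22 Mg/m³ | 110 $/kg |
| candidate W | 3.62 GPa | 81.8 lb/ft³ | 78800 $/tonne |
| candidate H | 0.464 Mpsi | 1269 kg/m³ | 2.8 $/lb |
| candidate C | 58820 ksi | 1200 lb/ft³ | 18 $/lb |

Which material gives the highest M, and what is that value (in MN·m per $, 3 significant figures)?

After converting to SI:
  candidate X: E = 305.0 GPa, ρ = 3220 kg/m³, cost = 110.0 $/kg
  candidate W: E = 3.620 GPa, ρ = 1310 kg/m³, cost = 78.80 $/kg
  candidate H: E = 3.199 GPa, ρ = 1269 kg/m³, cost = 6.173 $/kg
  candidate C: E = 405.5 GPa, ρ = 19220 kg/m³, cost = 39.68 $/kg
  candidate X: M = 0.861 MN·m per $
  candidate C: M = 0.532 MN·m per $
  candidate H: M = 0.408 MN·m per $
  candidate W: M = 0.0351 MN·m per $
The maximum is for candidate X.

candidate X, M = 0.861 MN·m per $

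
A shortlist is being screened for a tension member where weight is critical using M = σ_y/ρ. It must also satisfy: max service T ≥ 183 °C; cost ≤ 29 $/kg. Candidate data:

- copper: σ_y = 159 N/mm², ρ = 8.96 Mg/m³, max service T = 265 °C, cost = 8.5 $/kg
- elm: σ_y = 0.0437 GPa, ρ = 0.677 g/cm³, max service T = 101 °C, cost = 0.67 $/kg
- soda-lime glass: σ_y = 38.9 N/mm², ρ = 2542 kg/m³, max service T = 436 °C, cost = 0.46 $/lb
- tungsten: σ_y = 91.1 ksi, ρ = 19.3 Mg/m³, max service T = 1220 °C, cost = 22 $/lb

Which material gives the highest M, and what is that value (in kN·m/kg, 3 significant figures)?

Screen on constraints: max service T ≥ 183 °C; cost ≤ 29 $/kg. Survivors: copper, soda-lime glass.
In SI units:
  copper: σ_y = 159.0 MPa, ρ = 8960 kg/m³
  soda-lime glass: σ_y = 38.90 MPa, ρ = 2542 kg/m³
  copper: M = 17.7 kN·m/kg
  soda-lime glass: M = 15.3 kN·m/kg
Highest index: copper.

copper, M = 17.7 kN·m/kg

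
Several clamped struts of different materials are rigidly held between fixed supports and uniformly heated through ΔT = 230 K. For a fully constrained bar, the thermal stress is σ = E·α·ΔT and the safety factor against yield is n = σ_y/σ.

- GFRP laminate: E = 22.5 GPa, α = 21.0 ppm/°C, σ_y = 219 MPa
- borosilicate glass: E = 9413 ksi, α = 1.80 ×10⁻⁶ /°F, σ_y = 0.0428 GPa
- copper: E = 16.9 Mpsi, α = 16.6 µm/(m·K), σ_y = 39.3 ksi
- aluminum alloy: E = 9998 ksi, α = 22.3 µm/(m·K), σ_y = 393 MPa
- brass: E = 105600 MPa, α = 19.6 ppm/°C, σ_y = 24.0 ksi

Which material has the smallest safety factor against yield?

Per material, after unit conversion:
  GFRP laminate: E = 22.50, α = 21.0, σ_y = 219.0 → σ = 109 MPa, n = 2.02
  borosilicate glass: E = 64.90, α = 3.24, σ_y = 42.80 → σ = 48.4 MPa, n = 0.885
  copper: E = 116.5, α = 16.6, σ_y = 271.0 → σ = 445 MPa, n = 0.609
  aluminum alloy: E = 68.93, α = 22.3, σ_y = 393.0 → σ = 354 MPa, n = 1.11
  brass: E = 105.6, α = 19.6, σ_y = 165.5 → σ = 476 MPa, n = 0.348
Brass has the lowest safety factor, n = 0.348.

brass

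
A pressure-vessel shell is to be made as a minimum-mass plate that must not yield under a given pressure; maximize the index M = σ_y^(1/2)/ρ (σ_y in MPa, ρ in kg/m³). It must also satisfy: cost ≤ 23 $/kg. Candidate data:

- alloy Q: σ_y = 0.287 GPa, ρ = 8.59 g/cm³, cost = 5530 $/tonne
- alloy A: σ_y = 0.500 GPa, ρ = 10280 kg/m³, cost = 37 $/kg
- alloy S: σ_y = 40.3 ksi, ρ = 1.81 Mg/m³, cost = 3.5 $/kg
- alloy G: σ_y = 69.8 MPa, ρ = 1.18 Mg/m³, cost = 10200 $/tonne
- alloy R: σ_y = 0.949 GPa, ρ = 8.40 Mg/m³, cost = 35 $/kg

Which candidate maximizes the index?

Screen on constraints: cost ≤ 23 $/kg. Survivors: alloy Q, alloy S, alloy G.
Normalizing units and computing the index:
  alloy Q: σ_y = 287.0 MPa, ρ = 8590 kg/m³
  alloy S: σ_y = 277.9 MPa, ρ = 1810 kg/m³
  alloy G: σ_y = 69.80 MPa, ρ = 1180 kg/m³
  alloy S: M = 9.21×10⁻³
  alloy G: M = 7.08×10⁻³
  alloy Q: M = 1.97×10⁻³
Highest index: alloy S.

alloy S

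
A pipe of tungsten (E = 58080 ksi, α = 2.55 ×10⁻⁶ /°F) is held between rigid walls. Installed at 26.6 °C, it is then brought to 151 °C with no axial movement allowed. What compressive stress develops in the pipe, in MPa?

E = 58080 ksi = 400.4 GPa.
α = 2.55×10⁻⁶/°F × 9/5 = 4.59×10⁻⁶/K.
ΔT = 124.4 K. Constrained thermal stress σ = E·α·ΔT = 400.4×10³ MPa × 4.59×10⁻⁶ × 124.4 = 229 MPa (compressive).

229 MPa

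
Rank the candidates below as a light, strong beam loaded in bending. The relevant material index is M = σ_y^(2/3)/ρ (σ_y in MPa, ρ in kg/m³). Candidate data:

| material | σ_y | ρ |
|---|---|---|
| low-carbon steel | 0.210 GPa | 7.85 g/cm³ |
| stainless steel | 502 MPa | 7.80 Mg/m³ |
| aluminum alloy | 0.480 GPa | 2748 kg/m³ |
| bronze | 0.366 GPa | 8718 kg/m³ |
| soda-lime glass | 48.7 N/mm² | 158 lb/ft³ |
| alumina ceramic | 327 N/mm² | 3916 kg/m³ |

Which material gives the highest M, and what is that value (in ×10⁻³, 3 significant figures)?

Normalizing units and computing the index:
  low-carbon steel: σ_y = 210.0 MPa, ρ = 7850 kg/m³
  stainless steel: σ_y = 502.0 MPa, ρ = 7800 kg/m³
  aluminum alloy: σ_y = 480.0 MPa, ρ = 2748 kg/m³
  bronze: σ_y = 366.0 MPa, ρ = 8718 kg/m³
  soda-lime glass: σ_y = 48.70 MPa, ρ = 2531 kg/m³
  alumina ceramic: σ_y = 327.0 MPa, ρ = 3916 kg/m³
  aluminum alloy: M = 22.3×10⁻³
  alumina ceramic: M = 12.1×10⁻³
  stainless steel: M = 8.10×10⁻³
  bronze: M = 5.87×10⁻³
  soda-lime glass: M = 5.27×10⁻³
  low-carbon steel: M = 4.50×10⁻³
Aluminum alloy ranks first.

aluminum alloy, M = 22.3×10⁻³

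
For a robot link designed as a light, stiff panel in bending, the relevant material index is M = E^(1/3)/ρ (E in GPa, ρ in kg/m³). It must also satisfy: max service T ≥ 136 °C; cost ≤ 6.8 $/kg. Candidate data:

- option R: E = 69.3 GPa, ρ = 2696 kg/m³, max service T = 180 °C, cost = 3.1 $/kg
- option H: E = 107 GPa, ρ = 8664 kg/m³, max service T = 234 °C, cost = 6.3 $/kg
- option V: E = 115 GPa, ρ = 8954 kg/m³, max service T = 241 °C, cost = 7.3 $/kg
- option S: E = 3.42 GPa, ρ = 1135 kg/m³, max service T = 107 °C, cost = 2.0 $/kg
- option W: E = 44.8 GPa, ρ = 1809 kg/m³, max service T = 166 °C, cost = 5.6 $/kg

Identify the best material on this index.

option W

Screen on constraints: max service T ≥ 136 °C; cost ≤ 6.8 $/kg. Survivors: option R, option H, option W.
Per-candidate index values:
  option W: M = 1.96×10⁻³
  option R: M = 1.52×10⁻³
  option H: M = 0.548×10⁻³
Option W has the largest M.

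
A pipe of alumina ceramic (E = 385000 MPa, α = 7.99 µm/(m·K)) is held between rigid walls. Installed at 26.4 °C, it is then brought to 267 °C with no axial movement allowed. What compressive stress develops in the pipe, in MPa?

740 MPa

E = 385000 MPa = 385.0 GPa.
ΔT = 240.6 K. Constrained thermal stress σ = E·α·ΔT = 385.0×10³ MPa × 7.99×10⁻⁶ × 240.6 = 740 MPa (compressive).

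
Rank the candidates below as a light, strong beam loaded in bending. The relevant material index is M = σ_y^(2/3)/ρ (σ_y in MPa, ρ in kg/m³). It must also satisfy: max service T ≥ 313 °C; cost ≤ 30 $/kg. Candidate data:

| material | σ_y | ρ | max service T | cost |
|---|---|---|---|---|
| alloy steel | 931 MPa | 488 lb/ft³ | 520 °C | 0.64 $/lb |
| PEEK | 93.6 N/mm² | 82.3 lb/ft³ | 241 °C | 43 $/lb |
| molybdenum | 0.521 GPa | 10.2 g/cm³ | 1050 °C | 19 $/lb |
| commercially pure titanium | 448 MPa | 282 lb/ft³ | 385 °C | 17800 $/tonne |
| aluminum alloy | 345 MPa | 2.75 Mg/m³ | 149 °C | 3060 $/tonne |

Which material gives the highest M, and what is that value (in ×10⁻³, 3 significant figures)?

Screen on constraints: max service T ≥ 313 °C; cost ≤ 30 $/kg. Survivors: alloy steel, commercially pure titanium.
Convert each candidate to consistent units, then evaluate M:
  alloy steel: σ_y = 931.0 MPa, ρ = 7817 kg/m³
  commercially pure titanium: σ_y = 448.0 MPa, ρ = 4517 kg/m³
  commercially pure titanium: M = 13.0×10⁻³
  alloy steel: M = 12.2×10⁻³
Highest index: commercially pure titanium.

commercially pure titanium, M = 13.0×10⁻³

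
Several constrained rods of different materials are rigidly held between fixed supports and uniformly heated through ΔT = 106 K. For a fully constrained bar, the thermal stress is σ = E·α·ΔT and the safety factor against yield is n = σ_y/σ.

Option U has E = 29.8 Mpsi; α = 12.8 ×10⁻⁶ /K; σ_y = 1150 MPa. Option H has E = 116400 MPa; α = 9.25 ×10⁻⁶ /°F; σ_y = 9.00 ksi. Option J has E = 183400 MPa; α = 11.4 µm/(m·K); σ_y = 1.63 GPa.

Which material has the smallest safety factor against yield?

In consistent units (E in GPa, α in ×10⁻⁶/K, σ_y in MPa):
  option U: E = 205.5, α = 12.8, σ_y = 1150 → σ = 279 MPa, n = 4.13
  option H: E = 116.4, α = 16.6, σ_y = 62.05 → σ = 205 MPa, n = 0.302
  option J: E = 183.4, α = 11.4, σ_y = 1630 → σ = 222 MPa, n = 7.35
Option H has the lowest safety factor, n = 0.302.

option H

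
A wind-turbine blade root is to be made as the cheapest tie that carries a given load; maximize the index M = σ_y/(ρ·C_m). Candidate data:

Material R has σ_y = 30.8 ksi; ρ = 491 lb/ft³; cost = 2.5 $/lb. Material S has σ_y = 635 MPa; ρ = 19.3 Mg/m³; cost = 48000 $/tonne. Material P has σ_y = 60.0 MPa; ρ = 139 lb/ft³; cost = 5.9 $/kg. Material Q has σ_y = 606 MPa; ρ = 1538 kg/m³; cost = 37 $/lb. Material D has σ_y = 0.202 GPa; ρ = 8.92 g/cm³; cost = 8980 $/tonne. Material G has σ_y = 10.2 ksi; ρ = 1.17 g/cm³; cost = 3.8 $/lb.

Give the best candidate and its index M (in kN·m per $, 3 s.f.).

material G, M = 7.18 kN·m per $

Putting every candidate on a common basis:
  material R: σ_y = 212.4 MPa, ρ = 7865 kg/m³, cost = 5.511 $/kg
  material S: σ_y = 635.0 MPa, ρ = 19300 kg/m³, cost = 48.00 $/kg
  material P: σ_y = 60.00 MPa, ρ = 2227 kg/m³, cost = 5.900 $/kg
  material Q: σ_y = 606.0 MPa, ρ = 1538 kg/m³, cost = 81.57 $/kg
  material D: σ_y = 202.0 MPa, ρ = 8920 kg/m³, cost = 8.980 $/kg
  material G: σ_y = 70.33 MPa, ρ = 1170 kg/m³, cost = 8.377 $/kg
  material G: M = 7.18 kN·m per $
  material R: M = 4.90 kN·m per $
  material Q: M = 4.83 kN·m per $
  material P: M = 4.57 kN·m per $
  material D: M = 2.52 kN·m per $
  material S: M = 0.685 kN·m per $
Highest index: material G.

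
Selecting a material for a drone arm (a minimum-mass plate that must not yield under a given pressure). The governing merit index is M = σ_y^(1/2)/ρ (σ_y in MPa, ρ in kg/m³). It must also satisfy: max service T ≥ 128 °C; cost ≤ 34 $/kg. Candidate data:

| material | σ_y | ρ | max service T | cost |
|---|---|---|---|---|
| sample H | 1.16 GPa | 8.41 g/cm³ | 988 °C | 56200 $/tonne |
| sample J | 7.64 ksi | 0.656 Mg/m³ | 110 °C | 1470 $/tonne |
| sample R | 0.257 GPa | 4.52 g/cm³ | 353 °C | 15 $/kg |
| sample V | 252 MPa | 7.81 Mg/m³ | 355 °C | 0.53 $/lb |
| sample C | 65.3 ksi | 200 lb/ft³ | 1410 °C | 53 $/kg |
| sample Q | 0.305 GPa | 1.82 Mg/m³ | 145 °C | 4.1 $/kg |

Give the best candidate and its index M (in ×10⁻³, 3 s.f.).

Screen on constraints: max service T ≥ 128 °C; cost ≤ 34 $/kg. Survivors: sample R, sample V, sample Q.
In SI units:
  sample R: σ_y = 257.0 MPa, ρ = 4520 kg/m³
  sample V: σ_y = 252.0 MPa, ρ = 7810 kg/m³
  sample Q: σ_y = 305.0 MPa, ρ = 1820 kg/m³
  sample Q: M = 9.60×10⁻³
  sample R: M = 3.55×10⁻³
  sample V: M = 2.03×10⁻³
Sample Q has the largest M.

sample Q, M = 9.60×10⁻³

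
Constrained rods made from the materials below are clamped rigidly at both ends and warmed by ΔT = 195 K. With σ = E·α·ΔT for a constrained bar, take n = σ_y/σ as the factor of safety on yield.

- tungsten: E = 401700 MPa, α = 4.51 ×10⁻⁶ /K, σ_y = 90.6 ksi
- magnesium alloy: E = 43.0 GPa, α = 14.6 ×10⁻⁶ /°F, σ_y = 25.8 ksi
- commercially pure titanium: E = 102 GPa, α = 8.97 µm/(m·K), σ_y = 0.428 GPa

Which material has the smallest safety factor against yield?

In consistent units (E in GPa, α in ×10⁻⁶/K, σ_y in MPa):
  tungsten: E = 401.7, α = 4.51, σ_y = 624.7 → σ = 353 MPa, n = 1.77
  magnesium alloy: E = 43.00, α = 26.3, σ_y = 177.9 → σ = 220 MPa, n = 0.807
  commercially pure titanium: E = 102.0, α = 8.97, σ_y = 428.0 → σ = 178 MPa, n = 2.40
Smallest n: magnesium alloy with n = 0.807.

magnesium alloy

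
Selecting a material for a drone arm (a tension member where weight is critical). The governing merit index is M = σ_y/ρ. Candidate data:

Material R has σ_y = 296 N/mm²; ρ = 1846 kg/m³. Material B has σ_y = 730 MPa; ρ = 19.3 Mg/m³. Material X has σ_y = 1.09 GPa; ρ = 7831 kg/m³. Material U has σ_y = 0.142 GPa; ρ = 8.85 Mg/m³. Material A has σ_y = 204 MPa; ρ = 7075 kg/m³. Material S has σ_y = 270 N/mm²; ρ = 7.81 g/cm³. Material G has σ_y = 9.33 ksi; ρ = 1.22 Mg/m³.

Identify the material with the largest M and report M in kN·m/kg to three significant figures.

material R, M = 160 kN·m/kg

In SI units:
  material R: σ_y = 296.0 MPa, ρ = 1846 kg/m³
  material B: σ_y = 730.0 MPa, ρ = 19300 kg/m³
  material X: σ_y = 1090 MPa, ρ = 7831 kg/m³
  material U: σ_y = 142.0 MPa, ρ = 8850 kg/m³
  material A: σ_y = 204.0 MPa, ρ = 7075 kg/m³
  material S: σ_y = 270.0 MPa, ρ = 7810 kg/m³
  material G: σ_y = 64.33 MPa, ρ = 1220 kg/m³
  material R: M = 160 kN·m/kg
  material X: M = 139 kN·m/kg
  material G: M = 52.7 kN·m/kg
  material B: M = 37.8 kN·m/kg
  material S: M = 34.6 kN·m/kg
  material A: M = 28.8 kN·m/kg
  material U: M = 16.0 kN·m/kg
The maximum is for material R.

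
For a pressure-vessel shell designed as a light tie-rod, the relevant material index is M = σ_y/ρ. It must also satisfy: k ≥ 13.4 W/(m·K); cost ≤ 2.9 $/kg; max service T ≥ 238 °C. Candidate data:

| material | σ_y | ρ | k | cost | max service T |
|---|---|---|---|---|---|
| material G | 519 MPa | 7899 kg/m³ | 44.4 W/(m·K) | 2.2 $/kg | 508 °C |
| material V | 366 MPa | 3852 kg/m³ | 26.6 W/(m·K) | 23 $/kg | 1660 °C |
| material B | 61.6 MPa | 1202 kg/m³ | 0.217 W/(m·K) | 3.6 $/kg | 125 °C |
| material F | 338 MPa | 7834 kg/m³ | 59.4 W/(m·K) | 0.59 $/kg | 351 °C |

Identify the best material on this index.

material G

Screen on constraints: k ≥ 13.4 W/(m·K); cost ≤ 2.9 $/kg; max service T ≥ 238 °C. Survivors: material G, material F.
Computing M directly (units already consistent):
  material G: M = 65.7 kN·m/kg
  material F: M = 43.1 kN·m/kg
The maximum is for material G.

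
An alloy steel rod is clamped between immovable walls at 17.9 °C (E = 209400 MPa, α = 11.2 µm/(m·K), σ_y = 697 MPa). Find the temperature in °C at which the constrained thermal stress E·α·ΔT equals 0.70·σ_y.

226 °C

E = 209400 MPa = 209.4 GPa.
E·α·ΔT = 487.9 MPa ⇒ ΔT = 487.9 / (209.4×10³ × 11.2×10⁻⁶) = 208.0 K.
T = 17.9 + 208.0 = 225.9 °C.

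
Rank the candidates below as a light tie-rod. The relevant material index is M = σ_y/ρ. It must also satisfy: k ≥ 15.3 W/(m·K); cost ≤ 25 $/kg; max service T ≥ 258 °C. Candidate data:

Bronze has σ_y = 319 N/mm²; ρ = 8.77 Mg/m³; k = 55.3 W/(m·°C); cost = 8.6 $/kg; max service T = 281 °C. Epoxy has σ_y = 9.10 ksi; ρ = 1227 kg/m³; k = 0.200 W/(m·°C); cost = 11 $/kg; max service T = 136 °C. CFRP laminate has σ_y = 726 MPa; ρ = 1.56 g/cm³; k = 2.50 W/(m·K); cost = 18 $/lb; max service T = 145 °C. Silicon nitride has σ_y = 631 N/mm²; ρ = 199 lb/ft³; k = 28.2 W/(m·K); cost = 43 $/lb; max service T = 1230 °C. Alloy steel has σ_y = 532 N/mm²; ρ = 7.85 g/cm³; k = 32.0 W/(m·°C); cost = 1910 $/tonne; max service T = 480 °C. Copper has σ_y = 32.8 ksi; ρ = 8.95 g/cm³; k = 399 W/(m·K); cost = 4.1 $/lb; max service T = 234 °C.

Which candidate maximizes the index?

Screen on constraints: k ≥ 15.3 W/(m·K); cost ≤ 25 $/kg; max service T ≥ 258 °C. Survivors: bronze, alloy steel.
Putting every candidate on a common basis:
  bronze: σ_y = 319.0 MPa, ρ = 8770 kg/m³
  alloy steel: σ_y = 532.0 MPa, ρ = 7850 kg/m³
  alloy steel: M = 67.8 kN·m/kg
  bronze: M = 36.4 kN·m/kg
The maximum is for alloy steel.

alloy steel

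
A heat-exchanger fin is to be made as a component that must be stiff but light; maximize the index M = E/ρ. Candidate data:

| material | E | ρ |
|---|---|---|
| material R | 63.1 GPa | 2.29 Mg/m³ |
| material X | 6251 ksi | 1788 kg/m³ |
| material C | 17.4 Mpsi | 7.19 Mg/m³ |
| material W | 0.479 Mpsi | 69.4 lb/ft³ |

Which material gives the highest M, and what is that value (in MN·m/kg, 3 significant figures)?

Convert each candidate to consistent units, then evaluate M:
  material R: E = 63.10 GPa, ρ = 2290 kg/m³
  material X: E = 43.10 GPa, ρ = 1788 kg/m³
  material C: E = 120.0 GPa, ρ = 7190 kg/m³
  material W: E = 3.303 GPa, ρ = 1112 kg/m³
  material R: M = 27.6 MN·m/kg
  material X: M = 24.1 MN·m/kg
  material C: M = 16.7 MN·m/kg
  material W: M = 2.97 MN·m/kg
Highest index: material R.

material R, M = 27.6 MN·m/kg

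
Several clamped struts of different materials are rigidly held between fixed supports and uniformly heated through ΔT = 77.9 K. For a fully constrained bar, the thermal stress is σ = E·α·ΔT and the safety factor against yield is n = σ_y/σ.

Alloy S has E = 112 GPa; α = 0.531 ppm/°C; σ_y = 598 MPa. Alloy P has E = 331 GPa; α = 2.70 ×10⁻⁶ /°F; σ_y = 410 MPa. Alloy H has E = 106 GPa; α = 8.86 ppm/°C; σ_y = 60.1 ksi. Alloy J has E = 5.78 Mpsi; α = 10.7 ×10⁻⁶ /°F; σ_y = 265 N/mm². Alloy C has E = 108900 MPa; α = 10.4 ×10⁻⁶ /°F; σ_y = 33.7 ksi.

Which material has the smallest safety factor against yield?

Per material, after unit conversion:
  alloy S: E = 112.0, α = 0.531, σ_y = 598.0 → σ = 4.63 MPa, n = 129
  alloy P: E = 331.0, α = 4.86, σ_y = 410.0 → σ = 125 MPa, n = 3.27
  alloy H: E = 106.0, α = 8.86, σ_y = 414.4 → σ = 73.2 MPa, n = 5.66
  alloy J: E = 39.85, α = 19.3, σ_y = 265.0 → σ = 59.8 MPa, n = 4.43
  alloy C: E = 108.9, α = 18.7, σ_y = 232.4 → σ = 159 MPa, n = 1.46
The minimum is alloy C at n = 1.46.

alloy C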